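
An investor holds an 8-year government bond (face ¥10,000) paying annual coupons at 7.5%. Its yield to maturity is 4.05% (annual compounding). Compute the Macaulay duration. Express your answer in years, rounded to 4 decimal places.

Periodic yield y = 0.0405. Discount each cash flow and weight by its year:
  t   CF        PV=CF/(1+0.0405)^t    t·PV
  1       750.00       720.8073       720.8073
  2       750.00       692.7509     1,385.5018
  3       750.00       665.7865     1,997.3596
  4       750.00       639.8717     2,559.4869
  5       750.00       614.9656     3,074.8281
  6       750.00       591.0290     3,546.1737
  7       750.00       568.0240     3,976.1679
  8    10,750.00     7,824.7737    62,598.1898
  Σ                 12,318.0088    79,858.5152
Price P = Σ PV = 12,318.0088.
Macaulay duration = Σ(t·PV) / P = 79,858.5152 / 12,318.0088 = 6.48307 years.

6.4831 years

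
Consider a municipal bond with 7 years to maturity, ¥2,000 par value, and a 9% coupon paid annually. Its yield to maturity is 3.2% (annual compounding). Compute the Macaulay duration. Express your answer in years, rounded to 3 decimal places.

5.720 years

Periodic yield y = 0.032. Discount each cash flow and weight by its year:
  t   CF        PV=CF/(1+0.032)^t    t·PV
  1       180.00       174.4186       174.4186
  2       180.00       169.0103       338.0206
  3       180.00       163.7696       491.3089
  4       180.00       158.6915       634.7661
  5       180.00       153.7709       768.8543
  6       180.00       149.0028       894.0166
  7     2,180.00     1,748.6328    12,240.4294
  Σ                  2,717.2964    15,541.8144
Price P = Σ PV = 2,717.2964.
Macaulay duration = Σ(t·PV) / P = 15,541.8144 / 2,717.2964 = 5.71959 years.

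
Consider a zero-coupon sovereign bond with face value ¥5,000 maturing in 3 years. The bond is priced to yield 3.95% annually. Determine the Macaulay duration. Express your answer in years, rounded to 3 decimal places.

A zero-coupon bond has a single cash flow at maturity, so its Macaulay duration equals its maturity: 3 years.

3.000 years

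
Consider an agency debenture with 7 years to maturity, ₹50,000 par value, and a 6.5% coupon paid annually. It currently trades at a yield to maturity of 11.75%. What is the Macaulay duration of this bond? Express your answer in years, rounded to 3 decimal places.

Periodic yield y = 0.1175. Discount each cash flow and weight by its year:
  t   CF        PV=CF/(1+0.1175)^t    t·PV
  1     3,250.00     2,908.2774     2,908.2774
  2     3,250.00     2,602.4854     5,204.9707
  3     3,250.00     2,328.8460     6,986.5379
  4     3,250.00     2,083.9785     8,335.9140
  5     3,250.00     1,864.8577     9,324.2886
  6     3,250.00     1,668.7765    10,012.6589
  7    53,250.00    24,467.3475   171,271.4322
  Σ                 37,924.5689   214,044.0798
Price P = Σ PV = 37,924.5689.
Macaulay duration = Σ(t·PV) / P = 214,044.0798 / 37,924.5689 = 5.64394 years.

5.644 years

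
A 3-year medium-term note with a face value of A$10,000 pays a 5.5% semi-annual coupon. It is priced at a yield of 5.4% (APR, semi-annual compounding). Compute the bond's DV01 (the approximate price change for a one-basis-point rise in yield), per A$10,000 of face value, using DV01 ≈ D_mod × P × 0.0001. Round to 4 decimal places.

Periodic yield y = 0.027.
  t   CF        PV=CF/(1+0.027)^t    t·PV
  1       275.00       267.7702       267.7702
  2       275.00       260.7305       521.4610
  3       275.00       253.8758       761.6275
  4       275.00       247.2014       988.8056
  5       275.00       240.7024     1,203.5122
  6    10,275.00     8,757.0770    52,542.4621
  Σ                 10,027.3574    56,285.6385
P = 10,027.3574; D_Mac = 5.61321 half-year periods = 2.80660 yrs; D_mod = 2.73282 yrs.
DV01 ≈ 2.73282 × 10,027.3574 × 0.0001 = 2.740294.

A$2.7403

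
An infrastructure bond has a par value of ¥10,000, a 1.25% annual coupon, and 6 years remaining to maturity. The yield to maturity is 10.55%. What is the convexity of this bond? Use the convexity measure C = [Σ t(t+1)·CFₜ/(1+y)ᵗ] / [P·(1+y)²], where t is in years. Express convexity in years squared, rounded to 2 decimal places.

With y = 0.1055:
  t   CF        PV=CF/(1+0.1055)^t    t·PV        t(t+1)·PV
  1       125.00       113.0710       113.0710         226.1420
  2       125.00       102.2804       204.5608         613.6825
  3       125.00        92.5196       277.5588       1,110.2353
  4       125.00        83.6903       334.7611       1,673.8056
  5       125.00        75.7036       378.5178       2,271.1067
  6    10,125.00     5,546.8006    33,280.8033     232,965.6233
  Σ                  6,014.0654    34,589.2729     238,860.5955
P = 6,014.0654.
Convexity = Σ t(t+1)·PV / [P·(1+y)²] = 238,860.5955 / (6,014.0654 × 1.222130) = 32.49817.

32.50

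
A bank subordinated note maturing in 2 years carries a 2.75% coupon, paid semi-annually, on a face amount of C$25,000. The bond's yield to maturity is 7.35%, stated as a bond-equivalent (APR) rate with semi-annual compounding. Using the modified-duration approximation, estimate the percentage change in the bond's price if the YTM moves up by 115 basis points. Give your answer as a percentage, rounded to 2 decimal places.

-2.17%

Periodic yield y = 0.03675. Modified duration first:
  t   CF        PV=CF/(1+0.03675)^t    t·PV
  1       343.75       331.5650       331.5650
  2       343.75       319.8119       639.6238
  3       343.75       308.4754       925.4263
  4    25,343.75    21,936.8719    87,747.4877
  Σ                 22,896.7242    89,644.1028
P = 22,896.7242; D_Mac = 3.91515 half-year periods = 1.95757 yrs; D_mod = 1.95757/(1+0.03675) = 1.88818 yrs.
ΔP/P ≈ -D_mod · Δy = -1.88818 × (+0.0115) = -0.021714 = -2.1714%.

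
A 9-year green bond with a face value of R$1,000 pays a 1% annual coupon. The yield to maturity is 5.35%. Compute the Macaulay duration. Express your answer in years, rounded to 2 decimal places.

8.56 years

Periodic yield y = 0.0535. Discount each cash flow and weight by its year:
  t   CF        PV=CF/(1+0.0535)^t    t·PV
  1        10.00         9.4922         9.4922
  2        10.00         9.0101        18.0203
  3        10.00         8.5526        25.6577
  4        10.00         8.1182        32.4730
  5        10.00         7.7060        38.5298
  6        10.00         7.3146        43.8878
  7        10.00         6.9432        48.6022
  8        10.00         6.5906        52.7246
  9     1,010.00       631.8449     5,686.6045
  Σ                    695.5724     5,955.9921
Price P = Σ PV = 695.5724.
Macaulay duration = Σ(t·PV) / P = 5,955.9921 / 695.5724 = 8.56272 years.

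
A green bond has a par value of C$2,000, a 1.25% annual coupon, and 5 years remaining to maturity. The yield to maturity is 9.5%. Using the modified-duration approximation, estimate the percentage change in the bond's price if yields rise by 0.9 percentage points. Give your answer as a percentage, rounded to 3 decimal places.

Periodic yield y = 0.095. Modified duration first:
  t   CF        PV=CF/(1+0.095)^t    t·PV
  1        25.00        22.8311        22.8311
  2        25.00        20.8503        41.7005
  3        25.00        19.0413        57.1240
  4        25.00        17.3894        69.5574
  5     2,025.00     1,286.3360     6,431.6801
  Σ                  1,366.4481     6,622.8932
P = 1,366.4481; D_Mac = 4.84679 yrs; D_mod = 4.84679/(1+0.095) = 4.42630 yrs.
ΔP/P ≈ -D_mod · Δy = -4.42630 × (+0.009) = -0.039837 = -3.9837%.

-3.984%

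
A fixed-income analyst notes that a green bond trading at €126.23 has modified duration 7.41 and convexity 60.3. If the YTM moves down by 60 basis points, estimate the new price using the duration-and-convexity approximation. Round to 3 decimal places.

€131.979

Duration effect: -D_mod·Δy = -7.41 × (-0.006) = +0.044460
Convexity effect: ½·C·(Δy)² = 0.5 × 60.3 × (-0.006)² = +0.0010854
ΔP/P ≈ +0.044460 + 0.0010854 = +0.0455454
New price ≈ 126.23 × (1 + 0.0455454) = 131.979195842.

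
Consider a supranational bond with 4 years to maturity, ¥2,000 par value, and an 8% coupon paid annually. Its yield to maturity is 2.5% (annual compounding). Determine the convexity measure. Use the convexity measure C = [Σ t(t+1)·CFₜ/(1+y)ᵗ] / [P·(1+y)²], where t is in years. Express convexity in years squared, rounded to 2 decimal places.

With y = 0.025:
  t   CF        PV=CF/(1+0.025)^t    t·PV        t(t+1)·PV
  1       160.00       156.0976       156.0976         312.1951
  2       160.00       152.2903       304.5806         913.7418
  3       160.00       148.5759       445.7277       1,782.9109
  4     2,160.00     1,956.8534     7,827.4136      39,137.0679
  Σ                  2,413.8172     8,733.8195      42,145.9157
P = 2,413.8172.
Convexity = Σ t(t+1)·PV / [P·(1+y)²] = 42,145.9157 / (2,413.8172 × 1.050625) = 16.61894.

16.62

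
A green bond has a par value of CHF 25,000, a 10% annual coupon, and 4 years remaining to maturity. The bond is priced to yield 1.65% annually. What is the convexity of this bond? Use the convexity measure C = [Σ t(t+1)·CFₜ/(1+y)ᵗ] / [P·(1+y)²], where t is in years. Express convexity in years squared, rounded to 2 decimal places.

16.51

With y = 0.0165:
  t   CF        PV=CF/(1+0.0165)^t    t·PV        t(t+1)·PV
  1     2,500.00     2,459.4196     2,459.4196       4,918.8392
  2     2,500.00     2,419.4979     4,838.9957      14,516.9872
  3     2,500.00     2,380.2242     7,140.6725      28,562.6900
  4    27,500.00    25,757.4676   103,029.8703     515,149.3517
  Σ                 33,016.6092   117,468.9581     563,147.8680
P = 33,016.6092.
Convexity = Σ t(t+1)·PV / [P·(1+y)²] = 563,147.8680 / (33,016.6092 × 1.033272) = 16.50727.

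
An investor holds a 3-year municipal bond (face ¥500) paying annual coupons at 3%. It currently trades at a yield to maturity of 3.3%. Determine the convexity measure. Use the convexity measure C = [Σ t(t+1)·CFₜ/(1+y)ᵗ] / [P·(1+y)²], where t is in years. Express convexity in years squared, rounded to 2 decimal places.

With y = 0.033:
  t   CF        PV=CF/(1+0.033)^t    t·PV        t(t+1)·PV
  1        15.00        14.5208        14.5208          29.0416
  2        15.00        14.0569        28.1139          84.3416
  3       515.00       467.2037     1,401.6111       5,606.4443
  Σ                    495.7814     1,444.2458       5,719.8275
P = 495.7814.
Convexity = Σ t(t+1)·PV / [P·(1+y)²] = 5,719.8275 / (495.7814 × 1.067089) = 10.81165.

10.81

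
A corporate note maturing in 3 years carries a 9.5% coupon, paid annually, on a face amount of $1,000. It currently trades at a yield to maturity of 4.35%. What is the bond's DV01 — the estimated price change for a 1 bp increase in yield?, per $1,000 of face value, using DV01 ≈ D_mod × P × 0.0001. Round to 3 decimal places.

$0.303

Periodic yield y = 0.0435.
  t   CF        PV=CF/(1+0.0435)^t    t·PV
  1        95.00        91.0398        91.0398
  2        95.00        87.2446       174.4893
  3     1,095.00       963.6887     2,891.0660
  Σ                  1,141.9731     3,156.5951
P = 1,141.9731; D_Mac = 2.76416 yrs; D_mod = 2.64893 yrs.
DV01 ≈ 2.64893 × 1,141.9731 × 0.0001 = 0.302501.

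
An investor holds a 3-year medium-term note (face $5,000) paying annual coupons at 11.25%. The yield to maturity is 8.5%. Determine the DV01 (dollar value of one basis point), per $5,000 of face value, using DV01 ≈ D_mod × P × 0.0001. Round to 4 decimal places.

Periodic yield y = 0.085.
  t   CF        PV=CF/(1+0.085)^t    t·PV
  1       562.50       518.4332       518.4332
  2       562.50       477.8186       955.6372
  3     5,562.50     4,354.9263    13,064.7789
  Σ                  5,351.1781    14,538.8493
P = 5,351.1781; D_Mac = 2.71694 yrs; D_mod = 2.50410 yrs.
DV01 ≈ 2.50410 × 5,351.1781 × 0.0001 = 1.339986.

$1.3400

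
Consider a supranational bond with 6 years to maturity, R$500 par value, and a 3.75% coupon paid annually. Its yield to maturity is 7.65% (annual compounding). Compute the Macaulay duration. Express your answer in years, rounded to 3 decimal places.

Periodic yield y = 0.0765. Discount each cash flow and weight by its year:
  t   CF        PV=CF/(1+0.0765)^t    t·PV
  1        18.75        17.4176        17.4176
  2        18.75        16.1798        32.3596
  3        18.75        15.0300        45.0900
  4        18.75        13.9619        55.8477
  5        18.75        12.9697        64.8487
  6       518.75       333.3296     1,999.9777
  Σ                    408.8886     2,215.5412
Price P = Σ PV = 408.8886.
Macaulay duration = Σ(t·PV) / P = 2,215.5412 / 408.8886 = 5.41845 years.

5.418 years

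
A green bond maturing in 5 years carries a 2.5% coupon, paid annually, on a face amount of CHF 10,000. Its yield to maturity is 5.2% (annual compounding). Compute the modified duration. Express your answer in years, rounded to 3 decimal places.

Periodic yield y = 0.052. First find Macaulay duration:
  t   CF        PV=CF/(1+0.052)^t    t·PV
  1       250.00       237.6426       237.6426
  2       250.00       225.8960       451.7920
  3       250.00       214.7300       644.1901
  4       250.00       204.1160       816.4640
  5    10,250.00     7,955.0913    39,775.4563
  Σ                  8,837.4759    41,925.5450
P = 8,837.4759; Macaulay duration = 41,925.5450 / 8,837.4759 = 4.74406 years.
Modified duration = D_Mac / (1 + y) = 4.74406 / 1.052 = 4.50957 years.

4.510 years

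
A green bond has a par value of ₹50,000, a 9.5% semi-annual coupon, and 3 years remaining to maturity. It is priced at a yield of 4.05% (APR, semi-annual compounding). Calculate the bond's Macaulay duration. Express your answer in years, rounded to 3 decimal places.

Periodic yield y = 0.02025. Discount each cash flow and weight by its period:
  t   CF        PV=CF/(1+0.02025)^t    t·PV
  1     2,375.00     2,327.8608     2,327.8608
  2     2,375.00     2,281.6573     4,563.3145
  3     2,375.00     2,236.3708     6,709.1123
  4     2,375.00     2,191.9831     8,767.9324
  5     2,375.00     2,148.4764    10,742.3822
  6    52,375.00    46,439.1664   278,634.9983
  Σ                 57,625.5148   311,745.6005
Price P = Σ PV = 57,625.5148.
Macaulay duration = Σ(t·PV) / P = 311,745.6005 / 57,625.5148 = 5.40985 half-year periods.
In years: 5.40985 / 2 = 2.70493 years.

2.705 years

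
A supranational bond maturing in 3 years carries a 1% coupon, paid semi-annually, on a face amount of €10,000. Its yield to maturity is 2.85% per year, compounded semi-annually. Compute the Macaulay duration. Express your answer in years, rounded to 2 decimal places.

Periodic yield y = 0.01425. Discount each cash flow and weight by its period:
  t   CF        PV=CF/(1+0.01425)^t    t·PV
  1        50.00        49.2975        49.2975
  2        50.00        48.6049        97.2098
  3        50.00        47.9220       143.7660
  4        50.00        47.2487       188.9948
  5        50.00        46.5849       232.9244
  6    10,050.00     9,232.0036    55,392.0214
  Σ                  9,471.6615    56,104.2139
Price P = Σ PV = 9,471.6615.
Macaulay duration = Σ(t·PV) / P = 56,104.2139 / 9,471.6615 = 5.92338 half-year periods.
In years: 5.92338 / 2 = 2.96169 years.

2.96 years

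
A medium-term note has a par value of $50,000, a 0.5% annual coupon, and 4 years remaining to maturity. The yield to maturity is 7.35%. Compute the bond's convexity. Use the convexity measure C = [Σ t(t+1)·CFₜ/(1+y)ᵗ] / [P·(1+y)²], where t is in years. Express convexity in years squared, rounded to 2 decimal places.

With y = 0.0735:
  t   CF        PV=CF/(1+0.0735)^t    t·PV        t(t+1)·PV
  1       250.00       232.8831       232.8831         465.7662
  2       250.00       216.9381       433.8763       1,301.6288
  3       250.00       202.0849       606.2547       2,425.0188
  4    50,250.00    37,837.9737   151,351.8948     756,759.4740
  Σ                 38,489.8798   152,624.9089     760,951.8878
P = 38,489.8798.
Convexity = Σ t(t+1)·PV / [P·(1+y)²] = 760,951.8878 / (38,489.8798 × 1.152402) = 17.15563.

17.16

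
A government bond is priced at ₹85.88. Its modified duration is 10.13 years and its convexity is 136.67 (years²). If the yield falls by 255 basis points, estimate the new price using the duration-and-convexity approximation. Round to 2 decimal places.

Duration effect: -D_mod·Δy = -10.13 × (-0.0255) = +0.258315
Convexity effect: ½·C·(Δy)² = 0.5 × 136.67 × (-0.0255)² = +0.04443483375
ΔP/P ≈ +0.258315 + 0.04443483375 = +0.30274983375
New price ≈ 85.88 × (1 + 0.30274983375) = 111.88015572245.

₹111.88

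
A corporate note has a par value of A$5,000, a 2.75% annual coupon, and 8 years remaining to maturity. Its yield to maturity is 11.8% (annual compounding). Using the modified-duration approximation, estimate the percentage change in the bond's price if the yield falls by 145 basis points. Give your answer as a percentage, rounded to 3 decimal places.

+9.046%

Periodic yield y = 0.118. Modified duration first:
  t   CF        PV=CF/(1+0.118)^t    t·PV
  1       137.50       122.9875       122.9875
  2       137.50       110.0067       220.0134
  3       137.50        98.3960       295.1879
  4       137.50        88.0107       352.0428
  5       137.50        78.7216       393.6078
  6       137.50        70.4128       422.4771
  7       137.50        62.9811       440.8675
  8     5,137.50     2,104.8318    16,838.6548
  Σ                  2,736.3482    19,085.8387
P = 2,736.3482; D_Mac = 6.97493 yrs; D_mod = 6.97493/(1+0.118) = 6.23876 yrs.
ΔP/P ≈ -D_mod · Δy = -6.23876 × (-0.0145) = +0.090462 = +9.0462%.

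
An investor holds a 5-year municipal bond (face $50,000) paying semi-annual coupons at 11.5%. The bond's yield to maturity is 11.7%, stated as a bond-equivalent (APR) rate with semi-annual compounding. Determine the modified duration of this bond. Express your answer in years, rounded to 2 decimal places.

3.72 years

Periodic yield y = 0.0585. First find Macaulay duration:
  t   CF        PV=CF/(1+0.0585)^t    t·PV
  1     2,875.00     2,716.1077     2,716.1077
  2     2,875.00     2,565.9969     5,131.9938
  3     2,875.00     2,424.1822     7,272.5467
  4     2,875.00     2,290.2052     9,160.8209
  5     2,875.00     2,163.6327    10,818.1635
  6     2,875.00     2,044.0555    12,264.3328
  7     2,875.00     1,931.0869    13,517.6081
  8     2,875.00     1,824.3617    14,594.8937
  9     2,875.00     1,723.5349    15,511.8143
  10   52,875.00    29,946.2025   299,462.0249
  Σ                 49,629.3662   390,450.3063
P = 49,629.3662; Macaulay duration = 390,450.3063 / 49,629.3662 = 7.86732 half-year periods = 3.93366 years.
Modified duration = D_Mac / (1 + y) = 3.93366 / 1.0585 = 3.71626 years.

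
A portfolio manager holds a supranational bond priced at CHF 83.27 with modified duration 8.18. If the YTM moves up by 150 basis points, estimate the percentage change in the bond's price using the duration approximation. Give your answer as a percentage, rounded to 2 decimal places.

-12.27%

Duration approximation: ΔP/P ≈ -D_mod · Δy = -8.18 × (+0.015) = -0.122700.
As a percentage: -12.2700%.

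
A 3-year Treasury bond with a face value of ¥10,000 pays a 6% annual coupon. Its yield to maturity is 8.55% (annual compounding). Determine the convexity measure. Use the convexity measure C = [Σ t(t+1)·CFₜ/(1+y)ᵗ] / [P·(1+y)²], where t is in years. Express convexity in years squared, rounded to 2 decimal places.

With y = 0.0855:
  t   CF        PV=CF/(1+0.0855)^t    t·PV        t(t+1)·PV
  1       600.00       552.7407       552.7407       1,105.4813
  2       600.00       509.2038     1,018.4075       3,055.2225
  3    10,600.00     8,287.3634    24,862.0901      99,448.3605
  Σ                  9,349.3078    26,433.2383     103,609.0644
P = 9,349.3078.
Convexity = Σ t(t+1)·PV / [P·(1+y)²] = 103,609.0644 / (9,349.3078 × 1.178310) = 9.40500.

9.40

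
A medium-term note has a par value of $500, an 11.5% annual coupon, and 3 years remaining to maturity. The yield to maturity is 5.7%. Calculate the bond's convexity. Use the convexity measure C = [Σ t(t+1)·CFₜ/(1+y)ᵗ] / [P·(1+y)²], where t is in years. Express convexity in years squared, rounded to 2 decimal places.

With y = 0.057:
  t   CF        PV=CF/(1+0.057)^t    t·PV        t(t+1)·PV
  1        57.50        54.3992        54.3992         108.7985
  2        57.50        51.4657       102.9314         308.7942
  3       557.50       472.0847     1,416.2540       5,665.0162
  Σ                    577.9496     1,573.5847       6,082.6089
P = 577.9496.
Convexity = Σ t(t+1)·PV / [P·(1+y)²] = 6,082.6089 / (577.9496 × 1.117249) = 9.41998.

9.42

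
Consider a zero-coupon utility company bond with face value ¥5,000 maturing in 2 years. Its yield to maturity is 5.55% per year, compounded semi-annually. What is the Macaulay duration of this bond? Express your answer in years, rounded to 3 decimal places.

A zero-coupon bond has a single cash flow at maturity, so its Macaulay duration equals its maturity: 2 years.
(Equivalently: 4 semi-annual periods ÷ 2 = 2 years.)

2.000 years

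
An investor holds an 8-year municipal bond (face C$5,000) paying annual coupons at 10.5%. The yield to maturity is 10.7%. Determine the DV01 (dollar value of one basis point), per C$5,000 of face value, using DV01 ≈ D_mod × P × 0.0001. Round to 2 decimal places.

C$2.58

Periodic yield y = 0.107.
  t   CF        PV=CF/(1+0.107)^t    t·PV
  1       525.00       474.2547       474.2547
  2       525.00       428.4144       856.8288
  3       525.00       387.0049     1,161.0146
  4       525.00       349.5979     1,398.3916
  5       525.00       315.8066     1,579.0330
  6       525.00       285.2815     1,711.6889
  7       525.00       257.7068     1,803.9479
  8     5,525.00     2,449.9167    19,599.3335
  Σ                  4,947.9835    28,584.4931
P = 4,947.9835; D_Mac = 5.77700 yrs; D_mod = 5.21861 yrs.
DV01 ≈ 5.21861 × 4,947.9835 × 0.0001 = 2.582158.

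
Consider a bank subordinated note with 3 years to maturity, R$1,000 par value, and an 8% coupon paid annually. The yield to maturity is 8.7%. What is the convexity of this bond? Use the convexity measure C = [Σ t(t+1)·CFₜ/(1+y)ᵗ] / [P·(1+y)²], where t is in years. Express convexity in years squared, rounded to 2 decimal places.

With y = 0.087:
  t   CF        PV=CF/(1+0.087)^t    t·PV        t(t+1)·PV
  1        80.00        73.5971        73.5971         147.1941
  2        80.00        67.7066       135.4132         406.2395
  3     1,080.00       840.8821     2,522.6464      10,090.5856
  Σ                    982.1858     2,731.6566      10,644.0192
P = 982.1858.
Convexity = Σ t(t+1)·PV / [P·(1+y)²] = 10,644.0192 / (982.1858 × 1.181569) = 9.17177.

9.17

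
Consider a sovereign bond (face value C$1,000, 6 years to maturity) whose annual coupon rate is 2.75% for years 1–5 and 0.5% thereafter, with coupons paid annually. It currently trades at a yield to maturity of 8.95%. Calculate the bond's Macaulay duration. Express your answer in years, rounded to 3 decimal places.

5.520 years

Periodic yield y = 0.0895. Discount each cash flow and weight by its year:
  t   CF        PV=CF/(1+0.0895)^t    t·PV
  1        27.50        25.2409        25.2409
  2        27.50        23.1674        46.3349
  3        27.50        21.2643        63.7929
  4        27.50        19.5175        78.0699
  5        27.50        17.9142        89.5708
  6     1,005.00       600.9006     3,605.4037
  Σ                    708.0049     3,908.4132
Price P = Σ PV = 708.0049.
Macaulay duration = Σ(t·PV) / P = 3,908.4132 / 708.0049 = 5.52032 years.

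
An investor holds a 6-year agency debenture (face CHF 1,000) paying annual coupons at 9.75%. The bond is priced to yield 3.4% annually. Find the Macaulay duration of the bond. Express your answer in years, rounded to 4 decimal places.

4.9892 years

Periodic yield y = 0.034. Discount each cash flow and weight by its year:
  t   CF        PV=CF/(1+0.034)^t    t·PV
  1        97.50        94.2940        94.2940
  2        97.50        91.1934       182.3869
  3        97.50        88.1948       264.5844
  4        97.50        85.2948       341.1791
  5        97.50        82.4901       412.4506
  6     1,097.50       898.0103     5,388.0615
  Σ                  1,339.4774     6,682.9565
Price P = Σ PV = 1,339.4774.
Macaulay duration = Σ(t·PV) / P = 6,682.9565 / 1,339.4774 = 4.98923 years.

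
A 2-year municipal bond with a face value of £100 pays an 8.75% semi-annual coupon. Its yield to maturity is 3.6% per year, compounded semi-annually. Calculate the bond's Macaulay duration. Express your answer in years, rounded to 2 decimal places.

1.88 years

Periodic yield y = 0.018. Discount each cash flow and weight by its period:
  t   CF        PV=CF/(1+0.018)^t    t·PV
  1        4.375         4.2976         4.2976
  2        4.375         4.2217         8.4433
  3        4.375         4.1470        12.4410
  4      104.375        97.1864       388.7455
  Σ                    109.8527       413.9275
Price P = Σ PV = 109.8527.
Macaulay duration = Σ(t·PV) / P = 413.9275 / 109.8527 = 3.76802 half-year periods.
In years: 3.76802 / 2 = 1.88401 years.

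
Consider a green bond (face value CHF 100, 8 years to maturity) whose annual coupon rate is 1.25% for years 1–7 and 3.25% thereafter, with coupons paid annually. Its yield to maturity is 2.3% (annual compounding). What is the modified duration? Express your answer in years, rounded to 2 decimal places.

7.48 years

Periodic yield y = 0.023. First find Macaulay duration:
  t   CF        PV=CF/(1+0.023)^t    t·PV
  1         1.25         1.2219         1.2219
  2         1.25         1.1944         2.3888
  3         1.25         1.1676         3.5027
  4         1.25         1.1413         4.5653
  5         1.25         1.1157         5.5783
  6         1.25         1.0906         6.5435
  7         1.25         1.0661         7.4624
  8       103.25        86.0766       688.6126
  Σ                     94.0741       719.8755
P = 94.0741; Macaulay duration = 719.8755 / 94.0741 = 7.65222 years.
Modified duration = D_Mac / (1 + y) = 7.65222 / 1.023 = 7.48018 years.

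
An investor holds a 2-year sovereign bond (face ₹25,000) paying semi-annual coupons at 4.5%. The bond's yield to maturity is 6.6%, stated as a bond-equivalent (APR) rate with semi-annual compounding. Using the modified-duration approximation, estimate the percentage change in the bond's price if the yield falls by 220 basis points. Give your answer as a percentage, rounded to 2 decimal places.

+4.12%

Periodic yield y = 0.033. Modified duration first:
  t   CF        PV=CF/(1+0.033)^t    t·PV
  1       562.50       544.5305       544.5305
  2       562.50       527.1350     1,054.2701
  3       562.50       510.2953     1,530.8859
  4    25,562.50    22,449.2605    89,797.0420
  Σ                 24,031.2213    92,926.7284
P = 24,031.2213; D_Mac = 3.86692 half-year periods = 1.93346 yrs; D_mod = 1.93346/(1+0.033) = 1.87169 yrs.
ΔP/P ≈ -D_mod · Δy = -1.87169 × (-0.022) = +0.041177 = +4.1177%.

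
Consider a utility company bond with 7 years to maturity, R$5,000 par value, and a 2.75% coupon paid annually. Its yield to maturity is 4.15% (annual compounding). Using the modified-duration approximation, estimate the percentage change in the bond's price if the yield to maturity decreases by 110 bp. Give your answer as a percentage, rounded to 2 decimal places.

Periodic yield y = 0.0415. Modified duration first:
  t   CF        PV=CF/(1+0.0415)^t    t·PV
  1       137.50       132.0211       132.0211
  2       137.50       126.7606       253.5211
  3       137.50       121.7096       365.1288
  4       137.50       116.8599       467.4397
  5       137.50       112.2035       561.0174
  6       137.50       107.7326       646.3955
  7     5,137.50     3,864.8880    27,054.2161
  Σ                  4,582.1753    29,479.7398
P = 4,582.1753; D_Mac = 6.43357 yrs; D_mod = 6.43357/(1+0.0415) = 6.17721 yrs.
ΔP/P ≈ -D_mod · Δy = -6.17721 × (-0.011) = +0.067949 = +6.7949%.

+6.79%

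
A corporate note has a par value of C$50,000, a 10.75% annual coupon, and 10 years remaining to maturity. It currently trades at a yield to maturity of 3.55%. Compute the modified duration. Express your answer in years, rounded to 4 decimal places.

Periodic yield y = 0.0355. First find Macaulay duration:
  t   CF        PV=CF/(1+0.0355)^t    t·PV
  1     5,375.00     5,190.7291     5,190.7291
  2     5,375.00     5,012.7756    10,025.5512
  3     5,375.00     4,840.9228    14,522.7685
  4     5,375.00     4,674.9617    18,699.8467
  5     5,375.00     4,514.6902    22,573.4509
  6     5,375.00     4,359.9133    26,159.4796
  7     5,375.00     4,210.4426    29,473.0979
  8     5,375.00     4,066.0961    32,528.7691
  9     5,375.00     3,926.6983    35,340.2851
  10   55,375.00    39,067.2379   390,672.3788
  Σ                 79,864.4676   585,186.3568
P = 79,864.4676; Macaulay duration = 585,186.3568 / 79,864.4676 = 7.32724 years.
Modified duration = D_Mac / (1 + y) = 7.32724 / 1.0355 = 7.07604 years.

7.0760 years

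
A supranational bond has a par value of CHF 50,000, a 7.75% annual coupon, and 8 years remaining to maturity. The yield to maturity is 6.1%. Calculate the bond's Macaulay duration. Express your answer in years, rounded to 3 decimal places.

Periodic yield y = 0.061. Discount each cash flow and weight by its year:
  t   CF        PV=CF/(1+0.061)^t    t·PV
  1     3,875.00     3,652.2149     3,652.2149
  2     3,875.00     3,442.2384     6,884.4767
  3     3,875.00     3,244.3340     9,733.0019
  4     3,875.00     3,057.8077    12,231.2308
  5     3,875.00     2,882.0054    14,410.0269
  6     3,875.00     2,716.3104    16,297.8627
  7     3,875.00     2,560.1418    17,920.9926
  8    53,875.00    33,547.8129   268,382.5030
  Σ                 55,102.8654   349,512.3095
Price P = Σ PV = 55,102.8654.
Macaulay duration = Σ(t·PV) / P = 349,512.3095 / 55,102.8654 = 6.34291 years.

6.343 years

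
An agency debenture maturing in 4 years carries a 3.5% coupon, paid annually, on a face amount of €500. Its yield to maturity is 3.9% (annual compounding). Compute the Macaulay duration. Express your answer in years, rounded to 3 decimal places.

3.800 years

Periodic yield y = 0.039. Discount each cash flow and weight by its year:
  t   CF        PV=CF/(1+0.039)^t    t·PV
  1        17.50        16.8431        16.8431
  2        17.50        16.2109        32.4218
  3        17.50        15.6024        46.8072
  4       517.50       444.0667     1,776.2666
  Σ                    492.7231     1,872.3387
Price P = Σ PV = 492.7231.
Macaulay duration = Σ(t·PV) / P = 1,872.3387 / 492.7231 = 3.79998 years.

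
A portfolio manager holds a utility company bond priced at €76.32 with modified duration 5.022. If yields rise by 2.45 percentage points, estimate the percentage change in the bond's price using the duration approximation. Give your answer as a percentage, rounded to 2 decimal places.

-12.30%

Duration approximation: ΔP/P ≈ -D_mod · Δy = -5.022 × (+0.0245) = -0.123039.
As a percentage: -12.3039%.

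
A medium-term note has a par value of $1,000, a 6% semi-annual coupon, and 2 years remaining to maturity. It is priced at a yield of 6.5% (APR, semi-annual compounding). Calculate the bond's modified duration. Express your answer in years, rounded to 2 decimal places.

Periodic yield y = 0.0325. First find Macaulay duration:
  t   CF        PV=CF/(1+0.0325)^t    t·PV
  1        30.00        29.0557        29.0557
  2        30.00        28.1411        56.2822
  3        30.00        27.2553        81.7659
  4     1,030.00       906.3104     3,625.2418
  Σ                    990.7625     3,792.3456
P = 990.7625; Macaulay duration = 3,792.3456 / 990.7625 = 3.82770 half-year periods = 1.91385 years.
Modified duration = D_Mac / (1 + y) = 1.91385 / 1.0325 = 1.85361 years.

1.85 years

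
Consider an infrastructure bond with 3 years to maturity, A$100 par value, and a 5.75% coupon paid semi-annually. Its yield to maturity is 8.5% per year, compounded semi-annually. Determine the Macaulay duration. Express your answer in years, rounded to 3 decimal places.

2.789 years

Periodic yield y = 0.0425. Discount each cash flow and weight by its period:
  t   CF        PV=CF/(1+0.0425)^t    t·PV
  1        2.875         2.7578         2.7578
  2        2.875         2.6454         5.2907
  3        2.875         2.5375         7.6126
  4        2.875         2.4341         9.7363
  5        2.875         2.3348        11.6742
  6      102.875        80.1408       480.8446
  Σ                     92.8504       517.9162
Price P = Σ PV = 92.8504.
Macaulay duration = Σ(t·PV) / P = 517.9162 / 92.8504 = 5.57797 half-year periods.
In years: 5.57797 / 2 = 2.78898 years.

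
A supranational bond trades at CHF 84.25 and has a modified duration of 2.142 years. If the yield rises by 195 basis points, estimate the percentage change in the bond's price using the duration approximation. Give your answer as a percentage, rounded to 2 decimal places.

-4.18%

Duration approximation: ΔP/P ≈ -D_mod · Δy = -2.142 × (+0.0195) = -0.041769.
As a percentage: -4.1769%.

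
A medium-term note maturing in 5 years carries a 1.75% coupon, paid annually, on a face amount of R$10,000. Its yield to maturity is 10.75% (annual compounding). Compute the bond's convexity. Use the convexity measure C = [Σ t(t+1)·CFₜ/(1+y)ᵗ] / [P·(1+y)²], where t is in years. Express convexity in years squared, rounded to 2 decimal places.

With y = 0.1075:
  t   CF        PV=CF/(1+0.1075)^t    t·PV        t(t+1)·PV
  1       175.00       158.0135       158.0135         316.0271
  2       175.00       142.6759       285.3518         856.0553
  3       175.00       128.8270       386.4810       1,545.9238
  4       175.00       116.3223       465.2893       2,326.4467
  5    10,175.00     6,106.8288    30,534.1439     183,204.8633
  Σ                  6,652.6675    31,829.2795     188,249.3162
P = 6,652.6675.
Convexity = Σ t(t+1)·PV / [P·(1+y)²] = 188,249.3162 / (6,652.6675 × 1.226556) = 23.07013.

23.07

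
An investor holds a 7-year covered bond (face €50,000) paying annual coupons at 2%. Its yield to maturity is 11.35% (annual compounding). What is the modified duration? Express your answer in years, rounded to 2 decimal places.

5.78 years

Periodic yield y = 0.1135. First find Macaulay duration:
  t   CF        PV=CF/(1+0.1135)^t    t·PV
  1     1,000.00       898.0692       898.0692
  2     1,000.00       806.5282     1,613.0564
  3     1,000.00       724.3181     2,172.9543
  4     1,000.00       650.4877     2,601.9510
  5     1,000.00       584.1830     2,920.9149
  6     1,000.00       524.6367     3,147.8202
  7    51,000.00    24,029.1621   168,204.1344
  Σ                 28,217.3849   181,558.9003
P = 28,217.3849; Macaulay duration = 181,558.9003 / 28,217.3849 = 6.43429 years.
Modified duration = D_Mac / (1 + y) = 6.43429 / 1.1135 = 5.77844 years.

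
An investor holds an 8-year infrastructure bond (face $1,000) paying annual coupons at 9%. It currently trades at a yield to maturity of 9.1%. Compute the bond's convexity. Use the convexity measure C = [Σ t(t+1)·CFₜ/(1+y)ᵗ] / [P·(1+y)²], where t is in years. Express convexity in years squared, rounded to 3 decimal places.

With y = 0.091:
  t   CF        PV=CF/(1+0.091)^t    t·PV        t(t+1)·PV
  1        90.00        82.4931        82.4931         164.9863
  2        90.00        75.6124       151.2248         453.6744
  3        90.00        69.3056       207.9168         831.6671
  4        90.00        63.5248       254.0993       1,270.4966
  5        90.00        58.2262       291.1312       1,746.7872
  6        90.00        53.3696       320.2176       2,241.5235
  7        90.00        48.9181       342.4264       2,739.4115
  8     1,090.00       543.0358     4,344.2867      39,098.5804
  Σ                    994.4857     5,993.7960      48,547.1270
P = 994.4857.
Convexity = Σ t(t+1)·PV / [P·(1+y)²] = 48,547.1270 / (994.4857 × 1.190281) = 41.01243.

41.012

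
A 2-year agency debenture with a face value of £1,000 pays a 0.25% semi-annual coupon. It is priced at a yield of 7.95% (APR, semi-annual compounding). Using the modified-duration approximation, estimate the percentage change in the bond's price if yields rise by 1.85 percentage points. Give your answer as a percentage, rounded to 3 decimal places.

Periodic yield y = 0.03975. Modified duration first:
  t   CF        PV=CF/(1+0.03975)^t    t·PV
  1         1.25         1.2022         1.2022
  2         1.25         1.1563         2.3125
  3         1.25         1.1120         3.3361
  4     1,001.25       856.6961     3,426.7846
  Σ                    860.1667     3,433.6354
P = 860.1667; D_Mac = 3.99183 half-year periods = 1.99591 yrs; D_mod = 1.99591/(1+0.03975) = 1.91961 yrs.
ΔP/P ≈ -D_mod · Δy = -1.91961 × (+0.0185) = -0.035513 = -3.5513%.

-3.551%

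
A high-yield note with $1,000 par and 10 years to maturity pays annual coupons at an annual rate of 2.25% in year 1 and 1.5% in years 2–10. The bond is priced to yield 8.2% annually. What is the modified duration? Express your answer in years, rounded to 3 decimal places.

8.295 years

Periodic yield y = 0.082. First find Macaulay duration:
  t   CF        PV=CF/(1+0.082)^t    t·PV
  1        22.50        20.7948        20.7948
  2        15.00        12.8126        25.6252
  3        15.00        11.8416        35.5247
  4        15.00        10.9442        43.7766
  5        15.00        10.1147        50.5737
  6        15.00         9.3482        56.0892
  7        15.00         8.6397        60.4781
  8        15.00         7.9850        63.8797
  9        15.00         7.3798        66.4184
  10    1,015.00       461.5231     4,615.2309
  Σ                    561.3837     5,038.3914
P = 561.3837; Macaulay duration = 5,038.3914 / 561.3837 = 8.97495 years.
Modified duration = D_Mac / (1 + y) = 8.97495 / 1.082 = 8.29478 years.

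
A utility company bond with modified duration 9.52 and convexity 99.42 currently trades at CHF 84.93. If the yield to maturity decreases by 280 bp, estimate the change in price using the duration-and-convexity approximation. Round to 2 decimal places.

+CHF 25.95

Duration effect: -D_mod·Δy = -9.52 × (-0.028) = +0.266560
Convexity effect: ½·C·(Δy)² = 0.5 × 99.42 × (-0.028)² = +0.03897264
ΔP/P ≈ +0.266560 + 0.03897264 = +0.30553264
ΔP ≈ 84.93 × (+0.30553264) = +25.9488871152.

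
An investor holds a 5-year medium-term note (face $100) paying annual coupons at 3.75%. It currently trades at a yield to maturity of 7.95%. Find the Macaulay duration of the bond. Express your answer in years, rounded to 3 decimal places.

Periodic yield y = 0.0795. Discount each cash flow and weight by its year:
  t   CF        PV=CF/(1+0.0795)^t    t·PV
  1         3.75         3.4738         3.4738
  2         3.75         3.2180         6.4360
  3         3.75         2.9810         8.9430
  4         3.75         2.7615        11.0459
  5       103.75        70.7742       353.8709
  Σ                     83.2085       383.7697
Price P = Σ PV = 83.2085.
Macaulay duration = Σ(t·PV) / P = 383.7697 / 83.2085 = 4.61215 years.

4.612 years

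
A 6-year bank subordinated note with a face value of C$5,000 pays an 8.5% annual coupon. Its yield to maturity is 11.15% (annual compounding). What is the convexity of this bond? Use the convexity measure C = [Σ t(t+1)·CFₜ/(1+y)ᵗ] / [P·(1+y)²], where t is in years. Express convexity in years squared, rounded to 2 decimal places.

With y = 0.1115:
  t   CF        PV=CF/(1+0.1115)^t    t·PV        t(t+1)·PV
  1       425.00       382.3662       382.3662         764.7323
  2       425.00       344.0092       688.0183       2,064.0549
  3       425.00       309.4999       928.4997       3,713.9989
  4       425.00       278.4525     1,113.8098       5,569.0492
  5       425.00       250.5195     1,252.5977       7,515.5860
  6     5,425.00     2,877.0204    17,262.1224     120,834.8565
  Σ                  4,441.8676    21,627.4141     140,462.2780
P = 4,441.8676.
Convexity = Σ t(t+1)·PV / [P·(1+y)²] = 140,462.2780 / (4,441.8676 × 1.235432) = 25.59618.

25.60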